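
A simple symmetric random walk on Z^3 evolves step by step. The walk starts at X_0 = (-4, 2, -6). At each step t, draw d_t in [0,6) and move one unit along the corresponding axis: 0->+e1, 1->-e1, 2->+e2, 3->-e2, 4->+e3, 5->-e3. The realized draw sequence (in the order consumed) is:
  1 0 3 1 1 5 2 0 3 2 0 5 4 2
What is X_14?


t=0: X=(-4, 2, -6), d=1 → -e1, X_1=(-5, 2, -6)
t=1: X=(-5, 2, -6), d=0 → +e1, X_2=(-4, 2, -6)
t=2: X=(-4, 2, -6), d=3 → -e2, X_3=(-4, 1, -6)
t=3: X=(-4, 1, -6), d=1 → -e1, X_4=(-5, 1, -6)
t=4: X=(-5, 1, -6), d=1 → -e1, X_5=(-6, 1, -6)
t=5: X=(-6, 1, -6), d=5 → -e3, X_6=(-6, 1, -7)
t=6: X=(-6, 1, -7), d=2 → +e2, X_7=(-6, 2, -7)
t=7: X=(-6, 2, -7), d=0 → +e1, X_8=(-5, 2, -7)
t=8: X=(-5, 2, -7), d=3 → -e2, X_9=(-5, 1, -7)
t=9: X=(-5, 1, -7), d=2 → +e2, X_10=(-5, 2, -7)
t=10: X=(-5, 2, -7), d=0 → +e1, X_11=(-4, 2, -7)
t=11: X=(-4, 2, -7), d=5 → -e3, X_12=(-4, 2, -8)
t=12: X=(-4, 2, -8), d=4 → +e3, X_13=(-4, 2, -7)
t=13: X=(-4, 2, -7), d=2 → +e2, X_14=(-4, 3, -7)

(-4, 3, -7)


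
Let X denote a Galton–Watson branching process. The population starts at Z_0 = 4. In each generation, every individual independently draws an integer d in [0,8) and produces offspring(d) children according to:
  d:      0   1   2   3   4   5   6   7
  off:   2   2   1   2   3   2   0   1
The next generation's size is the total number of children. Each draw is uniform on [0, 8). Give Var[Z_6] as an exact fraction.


15931384721343/17179869184

Outcome values over d=0..7: [2, 2, 1, 2, 3, 2, 0, 1]
Σy = 13, Σy² = 27, M = 8
μ = 13/8 = 13/8,  σ² = 27/8 − (13/8)² = 47/64
V_0 = 0, E_0 = 4
V_1 = 47/64·E_0 + (13/8)²·V_0 = 47/16;  E_1 = 13/2
V_2 = 47/64·E_1 + (13/8)²·V_1 = 12831/1024;  E_2 = 169/16
V_3 = 47/64·E_2 + (13/8)²·V_2 = 2676791/65536;  E_3 = 2197/128
V_4 = 47/64·E_3 + (13/8)²·V_3 = 505246287/4194304;  E_4 = 28561/1024
V_5 = 47/64·E_4 + (13/8)²·V_4 = 90884957735/268435456;  E_5 = 371293/8192
V_6 = 47/64·E_5 + (13/8)²·V_5 = 15931384721343/17179869184;  E_6 = 4826809/65536


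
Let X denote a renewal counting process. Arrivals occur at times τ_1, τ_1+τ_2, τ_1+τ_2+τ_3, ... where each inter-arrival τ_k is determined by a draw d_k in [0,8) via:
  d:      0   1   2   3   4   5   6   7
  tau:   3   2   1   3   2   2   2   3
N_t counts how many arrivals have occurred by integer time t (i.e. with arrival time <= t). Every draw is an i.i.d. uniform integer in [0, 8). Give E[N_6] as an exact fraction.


Inter-arrival values over d=0..7: [3, 2, 1, 3, 2, 2, 2, 3]
Each d has probability 1/8, so the pmf of τ is: f(1) = 1/8, f(2) = 1/2, f(3) = 3/8
Renewal equation for m(n) = E[N_n]: condition on τ_1 = k (if k <= n, one arrival plus a fresh copy on the remaining n−k steps): m(n) = F(n) + Σ_{k<=n} f(k)·m(n−k), where F(n) = P(τ <= n) and m(0) = 0
m(1) = F(1) = 1/8
m(2) = F(2) + f(1)·m(1) = 5/8 + 1/8·1/8 = 41/64
m(3) = F(3) + f(1)·m(2) + f(2)·m(1) = 1 + 1/8·41/64 + 1/2·1/8 = 585/512
m(4) = F(4) + f(1)·m(3) + f(2)·m(2) + f(3)·m(1) = 1 + 1/8·585/512 + 1/2·41/64 + 3/8·1/8 = 6185/4096
m(5) = F(5) + f(1)·m(4) + f(2)·m(3) + f(3)·m(2) = 1 + 1/8·6185/4096 + 1/2·585/512 + 3/8·41/64 = 65545/32768
m(6) = F(6) + f(1)·m(5) + f(2)·m(4) + f(3)·m(3) = 1 + 1/8·65545/32768 + 1/2·6185/4096 + 3/8·585/512 = 637929/262144
E[N_6] = m(6) = 637929/262144

637929/262144


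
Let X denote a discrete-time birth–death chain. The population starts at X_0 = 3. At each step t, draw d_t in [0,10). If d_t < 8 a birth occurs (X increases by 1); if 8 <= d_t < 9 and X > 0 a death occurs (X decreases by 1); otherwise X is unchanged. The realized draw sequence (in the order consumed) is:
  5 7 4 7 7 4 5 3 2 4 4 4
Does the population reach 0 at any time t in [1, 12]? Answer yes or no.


t=0: X=3, d=5 → birth, X_1=4
t=1: X=4, d=7 → birth, X_2=5
t=2: X=5, d=4 → birth, X_3=6
t=3: X=6, d=7 → birth, X_4=7
t=4: X=7, d=7 → birth, X_5=8
t=5: X=8, d=4 → birth, X_6=9
t=6: X=9, d=5 → birth, X_7=10
t=7: X=10, d=3 → birth, X_8=11
t=8: X=11, d=2 → birth, X_9=12
t=9: X=12, d=4 → birth, X_10=13
t=10: X=13, d=4 → birth, X_11=14
t=11: X=14, d=4 → birth, X_12=15

no


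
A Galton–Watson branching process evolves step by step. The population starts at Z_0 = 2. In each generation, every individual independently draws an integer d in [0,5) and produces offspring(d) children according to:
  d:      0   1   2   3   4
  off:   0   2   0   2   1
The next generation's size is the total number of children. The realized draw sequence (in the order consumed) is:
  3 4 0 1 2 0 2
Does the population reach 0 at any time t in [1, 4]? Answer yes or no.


yes

gen 0: Z_0=2, draws=[3, 4], offspring=[2, 1], Z_1=3
gen 1: Z_1=3, draws=[0, 1, 2], offspring=[0, 2, 0], Z_2=2
gen 2: Z_2=2, draws=[0, 2], offspring=[0, 0], Z_3=0
gen 3: Z_3=0, draws=[], offspring=[], Z_4=0


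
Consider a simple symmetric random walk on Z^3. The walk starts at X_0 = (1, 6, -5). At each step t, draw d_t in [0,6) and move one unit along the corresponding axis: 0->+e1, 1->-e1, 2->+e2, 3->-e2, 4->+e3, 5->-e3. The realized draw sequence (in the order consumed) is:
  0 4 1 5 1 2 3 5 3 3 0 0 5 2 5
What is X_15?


t=0: X=(1, 6, -5), d=0 → +e1, X_1=(2, 6, -5)
t=1: X=(2, 6, -5), d=4 → +e3, X_2=(2, 6, -4)
t=2: X=(2, 6, -4), d=1 → -e1, X_3=(1, 6, -4)
t=3: X=(1, 6, -4), d=5 → -e3, X_4=(1, 6, -5)
t=4: X=(1, 6, -5), d=1 → -e1, X_5=(0, 6, -5)
t=5: X=(0, 6, -5), d=2 → +e2, X_6=(0, 7, -5)
t=6: X=(0, 7, -5), d=3 → -e2, X_7=(0, 6, -5)
t=7: X=(0, 6, -5), d=5 → -e3, X_8=(0, 6, -6)
t=8: X=(0, 6, -6), d=3 → -e2, X_9=(0, 5, -6)
t=9: X=(0, 5, -6), d=3 → -e2, X_10=(0, 4, -6)
t=10: X=(0, 4, -6), d=0 → +e1, X_11=(1, 4, -6)
t=11: X=(1, 4, -6), d=0 → +e1, X_12=(2, 4, -6)
t=12: X=(2, 4, -6), d=5 → -e3, X_13=(2, 4, -7)
t=13: X=(2, 4, -7), d=2 → +e2, X_14=(2, 5, -7)
t=14: X=(2, 5, -7), d=5 → -e3, X_15=(2, 5, -8)

(2, 5, -8)


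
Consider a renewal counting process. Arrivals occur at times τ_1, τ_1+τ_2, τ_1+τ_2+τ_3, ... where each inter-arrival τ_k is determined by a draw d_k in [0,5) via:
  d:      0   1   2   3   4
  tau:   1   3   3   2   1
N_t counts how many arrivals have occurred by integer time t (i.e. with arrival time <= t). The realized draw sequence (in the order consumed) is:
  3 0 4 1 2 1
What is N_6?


3

draw d_1=3: τ_1=2, arrival time A_1=2
draw d_2=0: τ_2=1, arrival time A_2=3
draw d_3=4: τ_3=1, arrival time A_3=4
draw d_4=1: τ_4=3, arrival time A_4=7
draw d_5=2: τ_5=3, arrival time A_5=10
draw d_6=1: τ_6=3, arrival time A_6=13
N_t over t=0..6: 0:0 1:0 2:1 3:2 4:3 5:3 6:3


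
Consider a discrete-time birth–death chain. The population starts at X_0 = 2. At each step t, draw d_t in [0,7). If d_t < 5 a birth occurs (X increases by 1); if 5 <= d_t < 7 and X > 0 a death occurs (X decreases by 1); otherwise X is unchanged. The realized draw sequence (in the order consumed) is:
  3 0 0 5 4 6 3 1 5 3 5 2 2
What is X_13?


t=0: X=2, d=3 → birth, X_1=3
t=1: X=3, d=0 → birth, X_2=4
t=2: X=4, d=0 → birth, X_3=5
t=3: X=5, d=5 → death, X_4=4
t=4: X=4, d=4 → birth, X_5=5
t=5: X=5, d=6 → death, X_6=4
t=6: X=4, d=3 → birth, X_7=5
t=7: X=5, d=1 → birth, X_8=6
t=8: X=6, d=5 → death, X_9=5
t=9: X=5, d=3 → birth, X_10=6
t=10: X=6, d=5 → death, X_11=5
t=11: X=5, d=2 → birth, X_12=6
t=12: X=6, d=2 → birth, X_13=7

7


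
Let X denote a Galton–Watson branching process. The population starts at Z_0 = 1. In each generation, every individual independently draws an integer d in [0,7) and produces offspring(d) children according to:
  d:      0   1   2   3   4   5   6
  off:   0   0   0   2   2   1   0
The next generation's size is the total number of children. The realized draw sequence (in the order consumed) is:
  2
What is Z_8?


gen 0: Z_0=1, draws=[2], offspring=[0], Z_1=0
gen 1: Z_1=0, draws=[], offspring=[], Z_2=0
gen 2: Z_2=0, draws=[], offspring=[], Z_3=0
gen 3: Z_3=0, draws=[], offspring=[], Z_4=0
gen 4: Z_4=0, draws=[], offspring=[], Z_5=0
gen 5: Z_5=0, draws=[], offspring=[], Z_6=0
gen 6: Z_6=0, draws=[], offspring=[], Z_7=0
gen 7: Z_7=0, draws=[], offspring=[], Z_8=0

0


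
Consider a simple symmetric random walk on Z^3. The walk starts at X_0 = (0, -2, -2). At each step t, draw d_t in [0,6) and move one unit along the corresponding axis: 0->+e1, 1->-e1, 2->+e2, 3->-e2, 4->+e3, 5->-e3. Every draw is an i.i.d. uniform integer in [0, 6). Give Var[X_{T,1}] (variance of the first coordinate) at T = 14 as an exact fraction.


14/3

Outcome values over d=0..5: [1, -1, 0, 0, 0, 0]
Σy = 0, Σy² = 2, M = 6
μ = 0/6 = 0,  σ² = 2/6 − (0)² = 1/3
Independent increments: Var[X_14] = 14·σ² = 14·(1/3) = 14/3


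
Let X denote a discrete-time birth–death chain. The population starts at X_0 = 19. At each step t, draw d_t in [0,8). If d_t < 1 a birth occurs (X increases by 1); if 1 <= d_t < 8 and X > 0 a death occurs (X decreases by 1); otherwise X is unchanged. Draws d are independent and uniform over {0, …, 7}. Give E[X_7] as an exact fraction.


55/4

X can drop by at most 1 per step and X_0 = 19 > T = 7, so X_t >= 19 − t >= 12 > 0 for every t <= 7: the floor at 0 (the 'and X > 0' condition) never binds. Hence X_7 = X_0 + Σ_{t<7} Y_t with i.i.d. increments Y_t = y(d_t) ∈ {+1, −1, 0}.
Outcome values over d=0..7: [1, -1, -1, -1, -1, -1, -1, -1]
Σy = -6, Σy² = 8, M = 8
μ = -6/8 = -3/4,  σ² = 8/8 − (-3/4)² = 7/16
E[X_7] = 19 + 7·(-3/4) = 55/4


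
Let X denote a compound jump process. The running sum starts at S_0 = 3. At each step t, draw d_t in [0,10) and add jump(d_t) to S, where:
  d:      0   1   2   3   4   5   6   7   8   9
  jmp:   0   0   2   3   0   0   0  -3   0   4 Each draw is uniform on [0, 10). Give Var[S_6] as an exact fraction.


516/25

Outcome values over d=0..9: [0, 0, 2, 3, 0, 0, 0, -3, 0, 4]
Σy = 6, Σy² = 38, M = 10
μ = 6/10 = 3/5,  σ² = 38/10 − (3/5)² = 86/25
Independent increments: Var[S_6] = 6·σ² = 6·(86/25) = 516/25


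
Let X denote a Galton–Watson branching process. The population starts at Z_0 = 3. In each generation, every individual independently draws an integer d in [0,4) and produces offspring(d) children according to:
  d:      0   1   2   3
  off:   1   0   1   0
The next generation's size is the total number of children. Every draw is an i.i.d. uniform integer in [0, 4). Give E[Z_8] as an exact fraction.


Outcome values over d=0..3: [1, 0, 1, 0]
Σy = 2, Σy² = 2, M = 4
μ = 2/4 = 1/2,  σ² = 2/4 − (1/2)² = 1/4
E[Z_0] = 3
E[Z_1] = 1/2·E[Z_0] = 3/2
E[Z_2] = 1/2·E[Z_1] = 3/4
E[Z_3] = 1/2·E[Z_2] = 3/8
E[Z_4] = 1/2·E[Z_3] = 3/16
E[Z_5] = 1/2·E[Z_4] = 3/32
E[Z_6] = 1/2·E[Z_5] = 3/64
E[Z_7] = 1/2·E[Z_6] = 3/128
E[Z_8] = 1/2·E[Z_7] = 3/256

3/256


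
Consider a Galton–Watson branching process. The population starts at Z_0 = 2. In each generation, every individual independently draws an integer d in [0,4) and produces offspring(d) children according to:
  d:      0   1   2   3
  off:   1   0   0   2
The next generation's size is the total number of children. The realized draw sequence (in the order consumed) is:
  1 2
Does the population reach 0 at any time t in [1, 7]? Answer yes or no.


yes

gen 0: Z_0=2, draws=[1, 2], offspring=[0, 0], Z_1=0
gen 1: Z_1=0, draws=[], offspring=[], Z_2=0
gen 2: Z_2=0, draws=[], offspring=[], Z_3=0
gen 3: Z_3=0, draws=[], offspring=[], Z_4=0
gen 4: Z_4=0, draws=[], offspring=[], Z_5=0
gen 5: Z_5=0, draws=[], offspring=[], Z_6=0
gen 6: Z_6=0, draws=[], offspring=[], Z_7=0


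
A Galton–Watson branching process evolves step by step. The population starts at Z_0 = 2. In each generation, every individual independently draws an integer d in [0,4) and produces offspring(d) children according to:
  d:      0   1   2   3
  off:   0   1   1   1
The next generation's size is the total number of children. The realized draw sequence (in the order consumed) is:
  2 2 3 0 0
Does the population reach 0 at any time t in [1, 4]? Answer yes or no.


gen 0: Z_0=2, draws=[2, 2], offspring=[1, 1], Z_1=2
gen 1: Z_1=2, draws=[3, 0], offspring=[1, 0], Z_2=1
gen 2: Z_2=1, draws=[0], offspring=[0], Z_3=0
gen 3: Z_3=0, draws=[], offspring=[], Z_4=0

yes


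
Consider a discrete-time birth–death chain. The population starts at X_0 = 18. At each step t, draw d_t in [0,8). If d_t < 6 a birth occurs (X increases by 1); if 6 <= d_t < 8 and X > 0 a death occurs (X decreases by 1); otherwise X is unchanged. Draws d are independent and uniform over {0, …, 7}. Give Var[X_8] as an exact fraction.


X can drop by at most 1 per step and X_0 = 18 > T = 8, so X_t >= 18 − t >= 10 > 0 for every t <= 8: the floor at 0 (the 'and X > 0' condition) never binds. Hence X_8 = X_0 + Σ_{t<8} Y_t with i.i.d. increments Y_t = y(d_t) ∈ {+1, −1, 0}.
Outcome values over d=0..7: [1, 1, 1, 1, 1, 1, -1, -1]
Σy = 4, Σy² = 8, M = 8
μ = 4/8 = 1/2,  σ² = 8/8 − (1/2)² = 3/4
Independent increments: Var[X_8] = 8·σ² = 8·(3/4) = 6

6


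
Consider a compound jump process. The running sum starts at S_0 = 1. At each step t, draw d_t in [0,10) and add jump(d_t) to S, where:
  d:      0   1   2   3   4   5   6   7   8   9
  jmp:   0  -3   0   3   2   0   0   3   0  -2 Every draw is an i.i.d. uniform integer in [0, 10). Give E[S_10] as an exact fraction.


4

Outcome values over d=0..9: [0, -3, 0, 3, 2, 0, 0, 3, 0, -2]
Σy = 3, Σy² = 35, M = 10
μ = 3/10 = 3/10,  σ² = 35/10 − (3/10)² = 341/100
E[S_10] = 1 + 10·(3/10) = 4


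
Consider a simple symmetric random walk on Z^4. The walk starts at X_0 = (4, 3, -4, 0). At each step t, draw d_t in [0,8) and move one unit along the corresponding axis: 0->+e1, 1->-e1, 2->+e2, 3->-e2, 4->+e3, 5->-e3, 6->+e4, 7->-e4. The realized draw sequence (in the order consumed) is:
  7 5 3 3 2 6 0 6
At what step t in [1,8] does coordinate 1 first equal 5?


7

t=0: X=(4, 3, -4, 0), d=7 → -e4, X_1=(4, 3, -4, -1)
t=1: X=(4, 3, -4, -1), d=5 → -e3, X_2=(4, 3, -5, -1)
t=2: X=(4, 3, -5, -1), d=3 → -e2, X_3=(4, 2, -5, -1)
t=3: X=(4, 2, -5, -1), d=3 → -e2, X_4=(4, 1, -5, -1)
t=4: X=(4, 1, -5, -1), d=2 → +e2, X_5=(4, 2, -5, -1)
t=5: X=(4, 2, -5, -1), d=6 → +e4, X_6=(4, 2, -5, 0)
t=6: X=(4, 2, -5, 0), d=0 → +e1, X_7=(5, 2, -5, 0)
t=7: X=(5, 2, -5, 0), d=6 → +e4, X_8=(5, 2, -5, 1)


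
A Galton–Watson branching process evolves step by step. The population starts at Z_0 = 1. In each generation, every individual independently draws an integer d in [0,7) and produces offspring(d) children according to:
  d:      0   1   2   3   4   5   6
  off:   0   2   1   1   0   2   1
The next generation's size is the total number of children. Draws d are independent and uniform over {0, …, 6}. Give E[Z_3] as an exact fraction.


1

Outcome values over d=0..6: [0, 2, 1, 1, 0, 2, 1]
Σy = 7, Σy² = 11, M = 7
μ = 7/7 = 1,  σ² = 11/7 − (1)² = 4/7
E[Z_0] = 1
E[Z_1] = 1·E[Z_0] = 1
E[Z_2] = 1·E[Z_1] = 1
E[Z_3] = 1·E[Z_2] = 1


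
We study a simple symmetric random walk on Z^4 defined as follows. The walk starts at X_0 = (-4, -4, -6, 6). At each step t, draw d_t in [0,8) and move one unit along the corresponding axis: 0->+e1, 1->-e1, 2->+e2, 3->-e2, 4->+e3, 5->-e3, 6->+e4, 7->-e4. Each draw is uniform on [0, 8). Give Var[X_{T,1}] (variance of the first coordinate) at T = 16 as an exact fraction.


4

Outcome values over d=0..7: [1, -1, 0, 0, 0, 0, 0, 0]
Σy = 0, Σy² = 2, M = 8
μ = 0/8 = 0,  σ² = 2/8 − (0)² = 1/4
Independent increments: Var[X_16] = 16·σ² = 16·(1/4) = 4


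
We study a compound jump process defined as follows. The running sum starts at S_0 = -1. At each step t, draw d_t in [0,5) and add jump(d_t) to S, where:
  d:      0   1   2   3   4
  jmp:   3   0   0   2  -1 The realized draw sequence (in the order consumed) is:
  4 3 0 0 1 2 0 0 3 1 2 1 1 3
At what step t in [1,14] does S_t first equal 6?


4

t=0: S=-1, d=4, jump=-1, S_1=-2
t=1: S=-2, d=3, jump=2, S_2=0
t=2: S=0, d=0, jump=3, S_3=3
t=3: S=3, d=0, jump=3, S_4=6
t=4: S=6, d=1, jump=0, S_5=6
t=5: S=6, d=2, jump=0, S_6=6
t=6: S=6, d=0, jump=3, S_7=9
t=7: S=9, d=0, jump=3, S_8=12
t=8: S=12, d=3, jump=2, S_9=14
t=9: S=14, d=1, jump=0, S_10=14
t=10: S=14, d=2, jump=0, S_11=14
t=11: S=14, d=1, jump=0, S_12=14
t=12: S=14, d=1, jump=0, S_13=14
t=13: S=14, d=3, jump=2, S_14=16


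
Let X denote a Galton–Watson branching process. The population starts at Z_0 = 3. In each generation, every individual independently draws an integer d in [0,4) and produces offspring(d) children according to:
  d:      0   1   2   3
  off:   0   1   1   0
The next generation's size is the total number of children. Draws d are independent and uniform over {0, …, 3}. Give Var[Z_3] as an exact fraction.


21/64

Outcome values over d=0..3: [0, 1, 1, 0]
Σy = 2, Σy² = 2, M = 4
μ = 2/4 = 1/2,  σ² = 2/4 − (1/2)² = 1/4
V_0 = 0, E_0 = 3
V_1 = 1/4·E_0 + (1/2)²·V_0 = 3/4;  E_1 = 3/2
V_2 = 1/4·E_1 + (1/2)²·V_1 = 9/16;  E_2 = 3/4
V_3 = 1/4·E_2 + (1/2)²·V_2 = 21/64;  E_3 = 3/8


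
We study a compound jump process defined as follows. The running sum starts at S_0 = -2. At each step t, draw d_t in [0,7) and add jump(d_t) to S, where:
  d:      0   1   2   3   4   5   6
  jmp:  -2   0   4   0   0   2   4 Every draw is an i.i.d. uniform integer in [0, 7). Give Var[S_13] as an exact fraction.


Outcome values over d=0..6: [-2, 0, 4, 0, 0, 2, 4]
Σy = 8, Σy² = 40, M = 7
μ = 8/7 = 8/7,  σ² = 40/7 − (8/7)² = 216/49
Independent increments: Var[S_13] = 13·σ² = 13·(216/49) = 2808/49

2808/49


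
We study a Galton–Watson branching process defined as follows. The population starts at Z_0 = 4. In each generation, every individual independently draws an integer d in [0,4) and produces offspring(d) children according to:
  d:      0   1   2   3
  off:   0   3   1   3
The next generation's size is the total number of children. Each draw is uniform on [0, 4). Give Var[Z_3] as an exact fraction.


Outcome values over d=0..3: [0, 3, 1, 3]
Σy = 7, Σy² = 19, M = 4
μ = 7/4 = 7/4,  σ² = 19/4 − (7/4)² = 27/16
V_0 = 0, E_0 = 4
V_1 = 27/16·E_0 + (7/4)²·V_0 = 27/4;  E_1 = 7
V_2 = 27/16·E_1 + (7/4)²·V_1 = 2079/64;  E_2 = 49/4
V_3 = 27/16·E_2 + (7/4)²·V_2 = 123039/1024;  E_3 = 343/16

123039/1024


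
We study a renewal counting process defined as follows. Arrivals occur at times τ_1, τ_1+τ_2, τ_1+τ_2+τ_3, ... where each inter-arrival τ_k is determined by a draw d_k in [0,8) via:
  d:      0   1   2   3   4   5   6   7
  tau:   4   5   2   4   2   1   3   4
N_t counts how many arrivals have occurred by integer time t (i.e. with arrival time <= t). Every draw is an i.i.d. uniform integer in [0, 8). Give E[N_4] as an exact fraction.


4345/4096

Inter-arrival values over d=0..7: [4, 5, 2, 4, 2, 1, 3, 4]
Each d has probability 1/8, so the pmf of τ is: f(1) = 1/8, f(2) = 1/4, f(3) = 1/8, f(4) = 3/8, f(5) = 1/8
Renewal equation for m(n) = E[N_n]: condition on τ_1 = k (if k <= n, one arrival plus a fresh copy on the remaining n−k steps): m(n) = F(n) + Σ_{k<=n} f(k)·m(n−k), where F(n) = P(τ <= n) and m(0) = 0
m(1) = F(1) = 1/8
m(2) = F(2) + f(1)·m(1) = 3/8 + 1/8·1/8 = 25/64
m(3) = F(3) + f(1)·m(2) + f(2)·m(1) = 1/2 + 1/8·25/64 + 1/4·1/8 = 297/512
m(4) = F(4) + f(1)·m(3) + f(2)·m(2) + f(3)·m(1) = 7/8 + 1/8·297/512 + 1/4·25/64 + 1/8·1/8 = 4345/4096
E[N_4] = m(4) = 4345/4096


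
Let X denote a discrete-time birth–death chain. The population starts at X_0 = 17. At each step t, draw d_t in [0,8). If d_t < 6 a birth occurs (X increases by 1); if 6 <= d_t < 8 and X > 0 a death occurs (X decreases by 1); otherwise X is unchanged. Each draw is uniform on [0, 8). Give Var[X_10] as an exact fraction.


X can drop by at most 1 per step and X_0 = 17 > T = 10, so X_t >= 17 − t >= 7 > 0 for every t <= 10: the floor at 0 (the 'and X > 0' condition) never binds. Hence X_10 = X_0 + Σ_{t<10} Y_t with i.i.d. increments Y_t = y(d_t) ∈ {+1, −1, 0}.
Outcome values over d=0..7: [1, 1, 1, 1, 1, 1, -1, -1]
Σy = 4, Σy² = 8, M = 8
μ = 4/8 = 1/2,  σ² = 8/8 − (1/2)² = 3/4
Independent increments: Var[X_10] = 10·σ² = 10·(3/4) = 15/2

15/2


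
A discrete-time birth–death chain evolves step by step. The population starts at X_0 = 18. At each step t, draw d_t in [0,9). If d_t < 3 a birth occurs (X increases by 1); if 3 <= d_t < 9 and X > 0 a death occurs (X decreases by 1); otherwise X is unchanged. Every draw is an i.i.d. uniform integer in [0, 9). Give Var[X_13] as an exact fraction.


104/9

X can drop by at most 1 per step and X_0 = 18 > T = 13, so X_t >= 18 − t >= 5 > 0 for every t <= 13: the floor at 0 (the 'and X > 0' condition) never binds. Hence X_13 = X_0 + Σ_{t<13} Y_t with i.i.d. increments Y_t = y(d_t) ∈ {+1, −1, 0}.
Outcome values over d=0..8: [1, 1, 1, -1, -1, -1, -1, -1, -1]
Σy = -3, Σy² = 9, M = 9
μ = -3/9 = -1/3,  σ² = 9/9 − (-1/3)² = 8/9
Independent increments: Var[X_13] = 13·σ² = 13·(8/9) = 104/9


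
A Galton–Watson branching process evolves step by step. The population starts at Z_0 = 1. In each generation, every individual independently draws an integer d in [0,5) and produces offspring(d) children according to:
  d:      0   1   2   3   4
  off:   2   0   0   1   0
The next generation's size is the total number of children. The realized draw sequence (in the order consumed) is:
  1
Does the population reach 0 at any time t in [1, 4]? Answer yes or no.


yes

gen 0: Z_0=1, draws=[1], offspring=[0], Z_1=0
gen 1: Z_1=0, draws=[], offspring=[], Z_2=0
gen 2: Z_2=0, draws=[], offspring=[], Z_3=0
gen 3: Z_3=0, draws=[], offspring=[], Z_4=0


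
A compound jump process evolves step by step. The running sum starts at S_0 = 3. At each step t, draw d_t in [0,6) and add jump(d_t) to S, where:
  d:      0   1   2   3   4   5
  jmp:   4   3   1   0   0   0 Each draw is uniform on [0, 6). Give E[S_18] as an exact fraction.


27

Outcome values over d=0..5: [4, 3, 1, 0, 0, 0]
Σy = 8, Σy² = 26, M = 6
μ = 8/6 = 4/3,  σ² = 26/6 − (4/3)² = 23/9
E[S_18] = 3 + 18·(4/3) = 27


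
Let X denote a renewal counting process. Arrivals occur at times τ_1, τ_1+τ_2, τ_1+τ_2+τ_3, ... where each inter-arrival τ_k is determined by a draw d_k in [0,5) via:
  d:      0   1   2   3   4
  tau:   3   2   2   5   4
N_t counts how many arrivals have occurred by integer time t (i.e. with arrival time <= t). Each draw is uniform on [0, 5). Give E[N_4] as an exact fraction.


Inter-arrival values over d=0..4: [3, 2, 2, 5, 4]
Each d has probability 1/5, so the pmf of τ is: f(2) = 2/5, f(3) = 1/5, f(4) = 1/5, f(5) = 1/5
Renewal equation for m(n) = E[N_n]: condition on τ_1 = k (if k <= n, one arrival plus a fresh copy on the remaining n−k steps): m(n) = F(n) + Σ_{k<=n} f(k)·m(n−k), where F(n) = P(τ <= n) and m(0) = 0
m(1) = F(1) = 0
m(2) = F(2) = 2/5
m(3) = F(3) = 3/5
m(4) = F(4) + f(2)·m(2) = 4/5 + 2/5·2/5 = 24/25
E[N_4] = m(4) = 24/25

24/25


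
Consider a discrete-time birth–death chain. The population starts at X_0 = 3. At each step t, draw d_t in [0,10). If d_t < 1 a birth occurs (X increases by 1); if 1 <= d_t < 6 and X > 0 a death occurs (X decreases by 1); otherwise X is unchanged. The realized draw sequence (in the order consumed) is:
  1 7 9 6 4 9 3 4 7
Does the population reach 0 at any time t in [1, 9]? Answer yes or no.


yes

t=0: X=3, d=1 → death, X_1=2
t=1: X=2, d=7 → hold, X_2=2
t=2: X=2, d=9 → hold, X_3=2
t=3: X=2, d=6 → hold, X_4=2
t=4: X=2, d=4 → death, X_5=1
t=5: X=1, d=9 → hold, X_6=1
t=6: X=1, d=3 → death, X_7=0
t=7: X=0, d=4 → hold, X_8=0
t=8: X=0, d=7 → hold, X_9=0


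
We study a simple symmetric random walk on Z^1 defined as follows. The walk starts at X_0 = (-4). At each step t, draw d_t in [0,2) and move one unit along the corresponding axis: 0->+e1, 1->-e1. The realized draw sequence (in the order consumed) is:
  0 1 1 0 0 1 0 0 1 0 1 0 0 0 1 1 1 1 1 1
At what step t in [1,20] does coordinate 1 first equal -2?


t=0: X=(-4), d=0 → +e1, X_1=(-3)
t=1: X=(-3), d=1 → -e1, X_2=(-4)
t=2: X=(-4), d=1 → -e1, X_3=(-5)
t=3: X=(-5), d=0 → +e1, X_4=(-4)
t=4: X=(-4), d=0 → +e1, X_5=(-3)
t=5: X=(-3), d=1 → -e1, X_6=(-4)
t=6: X=(-4), d=0 → +e1, X_7=(-3)
t=7: X=(-3), d=0 → +e1, X_8=(-2)
t=8: X=(-2), d=1 → -e1, X_9=(-3)
t=9: X=(-3), d=0 → +e1, X_10=(-2)
t=10: X=(-2), d=1 → -e1, X_11=(-3)
t=11: X=(-3), d=0 → +e1, X_12=(-2)
t=12: X=(-2), d=0 → +e1, X_13=(-1)
t=13: X=(-1), d=0 → +e1, X_14=(0)
t=14: X=(0), d=1 → -e1, X_15=(-1)
t=15: X=(-1), d=1 → -e1, X_16=(-2)
t=16: X=(-2), d=1 → -e1, X_17=(-3)
t=17: X=(-3), d=1 → -e1, X_18=(-4)
t=18: X=(-4), d=1 → -e1, X_19=(-5)
t=19: X=(-5), d=1 → -e1, X_20=(-6)

8


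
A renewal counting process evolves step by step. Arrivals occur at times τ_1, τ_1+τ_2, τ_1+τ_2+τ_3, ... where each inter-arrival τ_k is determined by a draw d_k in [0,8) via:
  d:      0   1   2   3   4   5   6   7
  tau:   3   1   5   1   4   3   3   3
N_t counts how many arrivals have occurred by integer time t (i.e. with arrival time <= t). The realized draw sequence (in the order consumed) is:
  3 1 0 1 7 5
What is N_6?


draw d_1=3: τ_1=1, arrival time A_1=1
draw d_2=1: τ_2=1, arrival time A_2=2
draw d_3=0: τ_3=3, arrival time A_3=5
draw d_4=1: τ_4=1, arrival time A_4=6
draw d_5=7: τ_5=3, arrival time A_5=9
draw d_6=5: τ_6=3, arrival time A_6=12
N_t over t=0..6: 0:0 1:1 2:2 3:2 4:2 5:3 6:4

4


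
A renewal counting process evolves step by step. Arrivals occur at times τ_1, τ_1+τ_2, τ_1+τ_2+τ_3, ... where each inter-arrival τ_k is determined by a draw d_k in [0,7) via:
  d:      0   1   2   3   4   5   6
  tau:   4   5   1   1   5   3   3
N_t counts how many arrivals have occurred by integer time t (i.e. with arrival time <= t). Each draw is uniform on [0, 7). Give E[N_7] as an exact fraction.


1630659/823543

Inter-arrival values over d=0..6: [4, 5, 1, 1, 5, 3, 3]
Each d has probability 1/7, so the pmf of τ is: f(1) = 2/7, f(3) = 2/7, f(4) = 1/7, f(5) = 2/7
Renewal equation for m(n) = E[N_n]: condition on τ_1 = k (if k <= n, one arrival plus a fresh copy on the remaining n−k steps): m(n) = F(n) + Σ_{k<=n} f(k)·m(n−k), where F(n) = P(τ <= n) and m(0) = 0
m(1) = F(1) = 2/7
m(2) = F(2) + f(1)·m(1) = 2/7 + 2/7·2/7 = 18/49
m(3) = F(3) + f(1)·m(2) = 4/7 + 2/7·18/49 = 232/343
m(4) = F(4) + f(1)·m(3) + f(3)·m(1) = 5/7 + 2/7·232/343 + 2/7·2/7 = 2375/2401
m(5) = F(5) + f(1)·m(4) + f(3)·m(2) + f(4)·m(1) = 1 + 2/7·2375/2401 + 2/7·18/49 + 1/7·2/7 = 24007/16807
m(6) = F(6) + f(1)·m(5) + f(3)·m(3) + f(4)·m(2) + f(5)·m(1) = 1 + 2/7·24007/16807 + 2/7·232/343 + 1/7·18/49 + 2/7·2/7 = 204177/117649
m(7) = F(7) + f(1)·m(6) + f(3)·m(4) + f(4)·m(3) + f(5)·m(2) = 1 + 2/7·204177/117649 + 2/7·2375/2401 + 1/7·232/343 + 2/7·18/49 = 1630659/823543
E[N_7] = m(7) = 1630659/823543


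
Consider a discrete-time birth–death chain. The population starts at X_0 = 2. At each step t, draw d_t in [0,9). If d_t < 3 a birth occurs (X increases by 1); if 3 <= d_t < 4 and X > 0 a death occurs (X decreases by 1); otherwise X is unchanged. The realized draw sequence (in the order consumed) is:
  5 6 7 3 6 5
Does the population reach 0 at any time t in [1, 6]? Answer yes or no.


t=0: X=2, d=5 → hold, X_1=2
t=1: X=2, d=6 → hold, X_2=2
t=2: X=2, d=7 → hold, X_3=2
t=3: X=2, d=3 → death, X_4=1
t=4: X=1, d=6 → hold, X_5=1
t=5: X=1, d=5 → hold, X_6=1

no


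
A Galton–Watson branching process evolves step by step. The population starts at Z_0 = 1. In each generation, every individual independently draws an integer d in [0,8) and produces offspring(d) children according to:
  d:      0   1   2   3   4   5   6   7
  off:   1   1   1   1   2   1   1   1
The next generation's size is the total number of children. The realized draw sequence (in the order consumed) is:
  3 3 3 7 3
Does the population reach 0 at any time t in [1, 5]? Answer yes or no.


gen 0: Z_0=1, draws=[3], offspring=[1], Z_1=1
gen 1: Z_1=1, draws=[3], offspring=[1], Z_2=1
gen 2: Z_2=1, draws=[3], offspring=[1], Z_3=1
gen 3: Z_3=1, draws=[7], offspring=[1], Z_4=1
gen 4: Z_4=1, draws=[3], offspring=[1], Z_5=1

no


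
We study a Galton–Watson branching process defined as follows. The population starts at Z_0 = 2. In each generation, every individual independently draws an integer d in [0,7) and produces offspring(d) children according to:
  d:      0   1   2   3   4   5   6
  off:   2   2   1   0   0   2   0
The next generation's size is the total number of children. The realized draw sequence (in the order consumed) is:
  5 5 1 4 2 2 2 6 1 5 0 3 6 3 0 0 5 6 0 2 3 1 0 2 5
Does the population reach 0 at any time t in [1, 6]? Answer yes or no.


no

gen 0: Z_0=2, draws=[5, 5], offspring=[2, 2], Z_1=4
gen 1: Z_1=4, draws=[1, 4, 2, 2], offspring=[2, 0, 1, 1], Z_2=4
gen 2: Z_2=4, draws=[2, 6, 1, 5], offspring=[1, 0, 2, 2], Z_3=5
gen 3: Z_3=5, draws=[0, 3, 6, 3, 0], offspring=[2, 0, 0, 0, 2], Z_4=4
gen 4: Z_4=4, draws=[0, 5, 6, 0], offspring=[2, 2, 0, 2], Z_5=6
gen 5: Z_5=6, draws=[2, 3, 1, 0, 2, 5], offspring=[1, 0, 2, 2, 1, 2], Z_6=8


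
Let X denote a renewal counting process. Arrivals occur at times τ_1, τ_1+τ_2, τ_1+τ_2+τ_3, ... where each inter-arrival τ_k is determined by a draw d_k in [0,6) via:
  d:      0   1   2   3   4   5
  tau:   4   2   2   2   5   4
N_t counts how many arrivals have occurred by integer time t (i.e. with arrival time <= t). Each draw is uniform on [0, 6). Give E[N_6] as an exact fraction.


Inter-arrival values over d=0..5: [4, 2, 2, 2, 5, 4]
Each d has probability 1/6, so the pmf of τ is: f(2) = 1/2, f(4) = 1/3, f(5) = 1/6
Renewal equation for m(n) = E[N_n]: condition on τ_1 = k (if k <= n, one arrival plus a fresh copy on the remaining n−k steps): m(n) = F(n) + Σ_{k<=n} f(k)·m(n−k), where F(n) = P(τ <= n) and m(0) = 0
m(1) = F(1) = 0
m(2) = F(2) = 1/2
m(3) = F(3) = 1/2
m(4) = F(4) + f(2)·m(2) = 5/6 + 1/2·1/2 = 13/12
m(5) = F(5) + f(2)·m(3) = 1 + 1/2·1/2 = 5/4
m(6) = F(6) + f(2)·m(4) + f(4)·m(2) = 1 + 1/2·13/12 + 1/3·1/2 = 41/24
E[N_6] = m(6) = 41/24

41/24


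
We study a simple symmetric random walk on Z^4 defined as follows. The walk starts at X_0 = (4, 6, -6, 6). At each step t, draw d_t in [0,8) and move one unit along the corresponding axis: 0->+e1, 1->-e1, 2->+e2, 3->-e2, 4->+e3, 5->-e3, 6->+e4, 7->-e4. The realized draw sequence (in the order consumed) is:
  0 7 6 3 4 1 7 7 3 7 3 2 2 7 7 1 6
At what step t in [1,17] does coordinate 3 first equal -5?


5

t=0: X=(4, 6, -6, 6), d=0 → +e1, X_1=(5, 6, -6, 6)
t=1: X=(5, 6, -6, 6), d=7 → -e4, X_2=(5, 6, -6, 5)
t=2: X=(5, 6, -6, 5), d=6 → +e4, X_3=(5, 6, -6, 6)
t=3: X=(5, 6, -6, 6), d=3 → -e2, X_4=(5, 5, -6, 6)
t=4: X=(5, 5, -6, 6), d=4 → +e3, X_5=(5, 5, -5, 6)
t=5: X=(5, 5, -5, 6), d=1 → -e1, X_6=(4, 5, -5, 6)
t=6: X=(4, 5, -5, 6), d=7 → -e4, X_7=(4, 5, -5, 5)
t=7: X=(4, 5, -5, 5), d=7 → -e4, X_8=(4, 5, -5, 4)
t=8: X=(4, 5, -5, 4), d=3 → -e2, X_9=(4, 4, -5, 4)
t=9: X=(4, 4, -5, 4), d=7 → -e4, X_10=(4, 4, -5, 3)
t=10: X=(4, 4, -5, 3), d=3 → -e2, X_11=(4, 3, -5, 3)
t=11: X=(4, 3, -5, 3), d=2 → +e2, X_12=(4, 4, -5, 3)
t=12: X=(4, 4, -5, 3), d=2 → +e2, X_13=(4, 5, -5, 3)
t=13: X=(4, 5, -5, 3), d=7 → -e4, X_14=(4, 5, -5, 2)
t=14: X=(4, 5, -5, 2), d=7 → -e4, X_15=(4, 5, -5, 1)
t=15: X=(4, 5, -5, 1), d=1 → -e1, X_16=(3, 5, -5, 1)
t=16: X=(3, 5, -5, 1), d=6 → +e4, X_17=(3, 5, -5, 2)


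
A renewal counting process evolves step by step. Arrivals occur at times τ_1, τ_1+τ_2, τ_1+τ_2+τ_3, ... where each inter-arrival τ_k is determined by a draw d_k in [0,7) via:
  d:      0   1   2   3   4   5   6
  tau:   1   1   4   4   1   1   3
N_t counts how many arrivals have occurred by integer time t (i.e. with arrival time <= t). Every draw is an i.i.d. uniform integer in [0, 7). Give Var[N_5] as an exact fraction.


Inter-arrival values over d=0..6: [1, 1, 4, 4, 1, 1, 3]
Each d has probability 1/7, so the pmf of τ is: f(1) = 4/7, f(3) = 1/7, f(4) = 2/7
Let p_n(j) = P(N_n = j), with p_0 = [1]. Condition on τ_1: p_n(0) = P(τ > n), and for j >= 1, p_n(j) = Σ_{k<=n} f(k)·p_{n−k}(j−1)
p_1 = [3/7, 4/7]  (j = 0..1)
p_2 = [3/7, 12/49, 16/49]  (j = 0..2)
p_3 = [2/7, 19/49, 48/343, 64/343]  (j = 0..3)
p_4 = [0, 25/49, 104/343, 192/2401, 256/2401]  (j = 0..4)
p_5 = [0, 9/49, 24/49, 528/2401, 768/16807, 1024/16807]  (j = 0..5)
E[N_5] = Σ j·p_5(j) = 38831/16807;  E[N_5²] = Σ j²·p_5(j) = 107167/16807
Var[N_5] = 107167/16807 − (38831/16807)² = 293309208/282475249

293309208/282475249


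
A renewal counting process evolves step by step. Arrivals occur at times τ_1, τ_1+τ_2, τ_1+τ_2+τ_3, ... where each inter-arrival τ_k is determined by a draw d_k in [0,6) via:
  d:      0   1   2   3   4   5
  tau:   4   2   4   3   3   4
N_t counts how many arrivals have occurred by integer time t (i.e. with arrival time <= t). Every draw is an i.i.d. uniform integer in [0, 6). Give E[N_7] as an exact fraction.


385/216

Inter-arrival values over d=0..5: [4, 2, 4, 3, 3, 4]
Each d has probability 1/6, so the pmf of τ is: f(2) = 1/6, f(3) = 1/3, f(4) = 1/2
Renewal equation for m(n) = E[N_n]: condition on τ_1 = k (if k <= n, one arrival plus a fresh copy on the remaining n−k steps): m(n) = F(n) + Σ_{k<=n} f(k)·m(n−k), where F(n) = P(τ <= n) and m(0) = 0
m(1) = F(1) = 0
m(2) = F(2) = 1/6
m(3) = F(3) = 1/2
m(4) = F(4) + f(2)·m(2) = 1 + 1/6·1/6 = 37/36
m(5) = F(5) + f(2)·m(3) + f(3)·m(2) = 1 + 1/6·1/2 + 1/3·1/6 = 41/36
m(6) = F(6) + f(2)·m(4) + f(3)·m(3) + f(4)·m(2) = 1 + 1/6·37/36 + 1/3·1/2 + 1/2·1/6 = 307/216
m(7) = F(7) + f(2)·m(5) + f(3)·m(4) + f(4)·m(3) = 1 + 1/6·41/36 + 1/3·37/36 + 1/2·1/2 = 385/216
E[N_7] = m(7) = 385/216


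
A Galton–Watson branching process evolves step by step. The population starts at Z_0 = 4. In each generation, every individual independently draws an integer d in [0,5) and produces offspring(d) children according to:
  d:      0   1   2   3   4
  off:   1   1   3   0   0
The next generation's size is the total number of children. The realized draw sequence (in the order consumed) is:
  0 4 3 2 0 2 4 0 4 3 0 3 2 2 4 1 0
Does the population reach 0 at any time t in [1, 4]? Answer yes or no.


no

gen 0: Z_0=4, draws=[0, 4, 3, 2], offspring=[1, 0, 0, 3], Z_1=4
gen 1: Z_1=4, draws=[0, 2, 4, 0], offspring=[1, 3, 0, 1], Z_2=5
gen 2: Z_2=5, draws=[4, 3, 0, 3, 2], offspring=[0, 0, 1, 0, 3], Z_3=4
gen 3: Z_3=4, draws=[2, 4, 1, 0], offspring=[3, 0, 1, 1], Z_4=5


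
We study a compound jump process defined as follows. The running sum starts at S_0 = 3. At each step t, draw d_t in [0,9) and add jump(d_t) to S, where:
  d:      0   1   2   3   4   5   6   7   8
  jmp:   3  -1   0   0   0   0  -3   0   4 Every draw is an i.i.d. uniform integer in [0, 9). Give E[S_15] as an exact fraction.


8

Outcome values over d=0..8: [3, -1, 0, 0, 0, 0, -3, 0, 4]
Σy = 3, Σy² = 35, M = 9
μ = 3/9 = 1/3,  σ² = 35/9 − (1/3)² = 34/9
E[S_15] = 3 + 15·(1/3) = 8


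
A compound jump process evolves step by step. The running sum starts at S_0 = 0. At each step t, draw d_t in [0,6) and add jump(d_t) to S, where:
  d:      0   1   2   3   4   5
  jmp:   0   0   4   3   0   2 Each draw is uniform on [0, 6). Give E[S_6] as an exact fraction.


9

Outcome values over d=0..5: [0, 0, 4, 3, 0, 2]
Σy = 9, Σy² = 29, M = 6
μ = 9/6 = 3/2,  σ² = 29/6 − (3/2)² = 31/12
E[S_6] = 0 + 6·(3/2) = 9


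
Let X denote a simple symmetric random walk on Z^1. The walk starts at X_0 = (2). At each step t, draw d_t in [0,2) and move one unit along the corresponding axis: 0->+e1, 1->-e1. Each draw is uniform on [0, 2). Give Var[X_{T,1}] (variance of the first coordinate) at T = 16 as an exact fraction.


Outcome values over d=0..1: [1, -1]
Σy = 0, Σy² = 2, M = 2
μ = 0/2 = 0,  σ² = 2/2 − (0)² = 1
Independent increments: Var[X_16] = 16·σ² = 16·(1) = 16

16


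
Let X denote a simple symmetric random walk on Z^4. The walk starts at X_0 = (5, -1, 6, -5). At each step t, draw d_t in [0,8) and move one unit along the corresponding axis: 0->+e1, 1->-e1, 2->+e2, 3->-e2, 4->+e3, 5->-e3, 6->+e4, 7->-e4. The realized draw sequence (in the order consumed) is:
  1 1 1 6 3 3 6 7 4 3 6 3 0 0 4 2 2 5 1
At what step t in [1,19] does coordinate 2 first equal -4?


10

t=0: X=(5, -1, 6, -5), d=1 → -e1, X_1=(4, -1, 6, -5)
t=1: X=(4, -1, 6, -5), d=1 → -e1, X_2=(3, -1, 6, -5)
t=2: X=(3, -1, 6, -5), d=1 → -e1, X_3=(2, -1, 6, -5)
t=3: X=(2, -1, 6, -5), d=6 → +e4, X_4=(2, -1, 6, -4)
t=4: X=(2, -1, 6, -4), d=3 → -e2, X_5=(2, -2, 6, -4)
t=5: X=(2, -2, 6, -4), d=3 → -e2, X_6=(2, -3, 6, -4)
t=6: X=(2, -3, 6, -4), d=6 → +e4, X_7=(2, -3, 6, -3)
t=7: X=(2, -3, 6, -3), d=7 → -e4, X_8=(2, -3, 6, -4)
t=8: X=(2, -3, 6, -4), d=4 → +e3, X_9=(2, -3, 7, -4)
t=9: X=(2, -3, 7, -4), d=3 → -e2, X_10=(2, -4, 7, -4)
t=10: X=(2, -4, 7, -4), d=6 → +e4, X_11=(2, -4, 7, -3)
t=11: X=(2, -4, 7, -3), d=3 → -e2, X_12=(2, -5, 7, -3)
t=12: X=(2, -5, 7, -3), d=0 → +e1, X_13=(3, -5, 7, -3)
t=13: X=(3, -5, 7, -3), d=0 → +e1, X_14=(4, -5, 7, -3)
t=14: X=(4, -5, 7, -3), d=4 → +e3, X_15=(4, -5, 8, -3)
t=15: X=(4, -5, 8, -3), d=2 → +e2, X_16=(4, -4, 8, -3)
t=16: X=(4, -4, 8, -3), d=2 → +e2, X_17=(4, -3, 8, -3)
t=17: X=(4, -3, 8, -3), d=5 → -e3, X_18=(4, -3, 7, -3)
t=18: X=(4, -3, 7, -3), d=1 → -e1, X_19=(3, -3, 7, -3)


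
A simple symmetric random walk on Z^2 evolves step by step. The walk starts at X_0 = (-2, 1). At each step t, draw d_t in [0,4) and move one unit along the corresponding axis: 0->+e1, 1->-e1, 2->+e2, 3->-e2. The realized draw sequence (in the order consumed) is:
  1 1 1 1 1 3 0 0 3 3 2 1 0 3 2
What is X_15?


(-5, -1)

t=0: X=(-2, 1), d=1 → -e1, X_1=(-3, 1)
t=1: X=(-3, 1), d=1 → -e1, X_2=(-4, 1)
t=2: X=(-4, 1), d=1 → -e1, X_3=(-5, 1)
t=3: X=(-5, 1), d=1 → -e1, X_4=(-6, 1)
t=4: X=(-6, 1), d=1 → -e1, X_5=(-7, 1)
t=5: X=(-7, 1), d=3 → -e2, X_6=(-7, 0)
t=6: X=(-7, 0), d=0 → +e1, X_7=(-6, 0)
t=7: X=(-6, 0), d=0 → +e1, X_8=(-5, 0)
t=8: X=(-5, 0), d=3 → -e2, X_9=(-5, -1)
t=9: X=(-5, -1), d=3 → -e2, X_10=(-5, -2)
t=10: X=(-5, -2), d=2 → +e2, X_11=(-5, -1)
t=11: X=(-5, -1), d=1 → -e1, X_12=(-6, -1)
t=12: X=(-6, -1), d=0 → +e1, X_13=(-5, -1)
t=13: X=(-5, -1), d=3 → -e2, X_14=(-5, -2)
t=14: X=(-5, -2), d=2 → +e2, X_15=(-5, -1)


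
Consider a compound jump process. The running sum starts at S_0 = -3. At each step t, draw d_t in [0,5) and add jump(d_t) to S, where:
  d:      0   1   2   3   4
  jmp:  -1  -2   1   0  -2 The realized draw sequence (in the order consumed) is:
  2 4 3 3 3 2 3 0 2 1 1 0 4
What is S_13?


-10

t=0: S=-3, d=2, jump=1, S_1=-2
t=1: S=-2, d=4, jump=-2, S_2=-4
t=2: S=-4, d=3, jump=0, S_3=-4
t=3: S=-4, d=3, jump=0, S_4=-4
t=4: S=-4, d=3, jump=0, S_5=-4
t=5: S=-4, d=2, jump=1, S_6=-3
t=6: S=-3, d=3, jump=0, S_7=-3
t=7: S=-3, d=0, jump=-1, S_8=-4
t=8: S=-4, d=2, jump=1, S_9=-3
t=9: S=-3, d=1, jump=-2, S_10=-5
t=10: S=-5, d=1, jump=-2, S_11=-7
t=11: S=-7, d=0, jump=-1, S_12=-8
t=12: S=-8, d=4, jump=-2, S_13=-10


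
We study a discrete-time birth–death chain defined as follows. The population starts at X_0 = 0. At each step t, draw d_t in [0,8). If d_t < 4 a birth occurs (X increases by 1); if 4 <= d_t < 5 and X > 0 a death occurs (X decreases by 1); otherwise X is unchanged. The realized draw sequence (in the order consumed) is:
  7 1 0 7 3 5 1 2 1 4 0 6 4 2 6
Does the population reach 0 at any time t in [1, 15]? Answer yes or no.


yes

t=0: X=0, d=7 → hold, X_1=0
t=1: X=0, d=1 → birth, X_2=1
t=2: X=1, d=0 → birth, X_3=2
t=3: X=2, d=7 → hold, X_4=2
t=4: X=2, d=3 → birth, X_5=3
t=5: X=3, d=5 → hold, X_6=3
t=6: X=3, d=1 → birth, X_7=4
t=7: X=4, d=2 → birth, X_8=5
t=8: X=5, d=1 → birth, X_9=6
t=9: X=6, d=4 → death, X_10=5
t=10: X=5, d=0 → birth, X_11=6
t=11: X=6, d=6 → hold, X_12=6
t=12: X=6, d=4 → death, X_13=5
t=13: X=5, d=2 → birth, X_14=6
t=14: X=6, d=6 → hold, X_15=6


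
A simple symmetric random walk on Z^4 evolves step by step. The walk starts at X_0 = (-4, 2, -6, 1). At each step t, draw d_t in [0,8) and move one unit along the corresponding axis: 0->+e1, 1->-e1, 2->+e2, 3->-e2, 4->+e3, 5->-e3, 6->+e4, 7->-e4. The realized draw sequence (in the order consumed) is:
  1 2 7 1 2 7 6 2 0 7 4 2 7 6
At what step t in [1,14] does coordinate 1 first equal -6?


t=0: X=(-4, 2, -6, 1), d=1 → -e1, X_1=(-5, 2, -6, 1)
t=1: X=(-5, 2, -6, 1), d=2 → +e2, X_2=(-5, 3, -6, 1)
t=2: X=(-5, 3, -6, 1), d=7 → -e4, X_3=(-5, 3, -6, 0)
t=3: X=(-5, 3, -6, 0), d=1 → -e1, X_4=(-6, 3, -6, 0)
t=4: X=(-6, 3, -6, 0), d=2 → +e2, X_5=(-6, 4, -6, 0)
t=5: X=(-6, 4, -6, 0), d=7 → -e4, X_6=(-6, 4, -6, -1)
t=6: X=(-6, 4, -6, -1), d=6 → +e4, X_7=(-6, 4, -6, 0)
t=7: X=(-6, 4, -6, 0), d=2 → +e2, X_8=(-6, 5, -6, 0)
t=8: X=(-6, 5, -6, 0), d=0 → +e1, X_9=(-5, 5, -6, 0)
t=9: X=(-5, 5, -6, 0), d=7 → -e4, X_10=(-5, 5, -6, -1)
t=10: X=(-5, 5, -6, -1), d=4 → +e3, X_11=(-5, 5, -5, -1)
t=11: X=(-5, 5, -5, -1), d=2 → +e2, X_12=(-5, 6, -5, -1)
t=12: X=(-5, 6, -5, -1), d=7 → -e4, X_13=(-5, 6, -5, -2)
t=13: X=(-5, 6, -5, -2), d=6 → +e4, X_14=(-5, 6, -5, -1)

4
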